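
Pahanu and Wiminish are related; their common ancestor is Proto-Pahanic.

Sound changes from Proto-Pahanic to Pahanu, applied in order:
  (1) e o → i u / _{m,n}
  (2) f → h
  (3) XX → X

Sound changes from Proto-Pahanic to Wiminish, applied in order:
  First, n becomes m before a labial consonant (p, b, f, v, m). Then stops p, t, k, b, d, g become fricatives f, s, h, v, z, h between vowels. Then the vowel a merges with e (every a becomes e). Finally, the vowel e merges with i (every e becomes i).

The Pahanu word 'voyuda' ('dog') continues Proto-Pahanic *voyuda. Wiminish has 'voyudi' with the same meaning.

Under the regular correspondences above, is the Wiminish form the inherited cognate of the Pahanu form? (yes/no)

no

Derive the expected Wiminish reflex of *voyuda:
Wiminish: *voyuda > voyuza > voyuze > voyuzi  (by intervocalic lenition, vowel merger, vowel merger)
The regular Wiminish reflex would be 'voyuzi', but the attested form is 'voyudi'. The correspondence is irregular, so they are not cognates (the Wiminish form has a different source).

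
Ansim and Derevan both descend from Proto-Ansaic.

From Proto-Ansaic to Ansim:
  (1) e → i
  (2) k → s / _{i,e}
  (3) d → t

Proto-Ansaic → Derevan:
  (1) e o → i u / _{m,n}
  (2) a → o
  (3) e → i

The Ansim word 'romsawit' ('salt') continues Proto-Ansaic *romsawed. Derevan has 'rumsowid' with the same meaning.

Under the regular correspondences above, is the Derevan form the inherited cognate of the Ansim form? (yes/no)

yes

Derive the expected Derevan reflex of *romsawed:
Derevan: *romsawed
  romsawed → rumsawed   [pre-nasal raising]
  rumsawed → rumsowed   [vowel merger]
  rumsowed → rumsowid   [vowel merger]
  giving Derevan rumsowid.
Derevan 'rumsowid' matches the regular reflex exactly, so the pair is cognate.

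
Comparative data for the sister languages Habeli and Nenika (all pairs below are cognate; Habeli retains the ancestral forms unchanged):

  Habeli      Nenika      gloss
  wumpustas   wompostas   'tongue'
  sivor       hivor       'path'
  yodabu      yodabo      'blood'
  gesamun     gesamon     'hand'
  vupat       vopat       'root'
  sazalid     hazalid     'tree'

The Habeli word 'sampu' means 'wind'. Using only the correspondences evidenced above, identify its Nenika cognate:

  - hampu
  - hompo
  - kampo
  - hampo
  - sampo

sazalid ~ hazalid — Habeli s corresponds to Nenika h word-initially before a back vowel.
yodabu ~ yodabo — Habeli u corresponds to Nenika o word-finally.
Applying these to Habeli 'sampu':
  sampu → hampu   (s→h word-initially before a back vowel)
  hampu → hampo   (u→o word-finally)
So the Nenika cognate is 'hampo'.

hampo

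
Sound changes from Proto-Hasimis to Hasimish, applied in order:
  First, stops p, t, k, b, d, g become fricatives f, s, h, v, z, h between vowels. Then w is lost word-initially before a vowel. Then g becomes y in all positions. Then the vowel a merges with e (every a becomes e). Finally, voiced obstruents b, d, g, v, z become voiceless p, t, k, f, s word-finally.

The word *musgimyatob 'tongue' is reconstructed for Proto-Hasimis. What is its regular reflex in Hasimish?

musyimyesop

Hasimish: start from *musgimyatob.
  rule 1 (intervocalic lenition): musgimyatob → musgimyasob
  rule 2: no change — musgimyasob
  rule 3 (unconditioned shift): musgimyasob → musyimyasob
  rule 4 (vowel merger): musyimyasob → musyimyesob
  rule 5 (final devoicing): musyimyesob → musyimyesop
  ⇒ Hasimish musyimyesop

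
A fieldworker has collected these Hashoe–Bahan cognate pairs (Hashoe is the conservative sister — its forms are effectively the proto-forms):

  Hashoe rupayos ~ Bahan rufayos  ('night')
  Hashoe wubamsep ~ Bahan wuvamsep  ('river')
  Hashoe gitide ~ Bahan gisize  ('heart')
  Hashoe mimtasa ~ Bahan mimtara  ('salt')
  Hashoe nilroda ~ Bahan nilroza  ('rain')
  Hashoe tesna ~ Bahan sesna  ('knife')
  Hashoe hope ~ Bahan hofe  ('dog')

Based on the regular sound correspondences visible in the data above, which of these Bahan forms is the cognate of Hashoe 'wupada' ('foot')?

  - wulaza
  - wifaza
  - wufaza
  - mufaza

rupayos ~ rufayos — Hashoe p corresponds to Bahan f between vowels (before a back vowel).
nilroda ~ nilroza — Hashoe d corresponds to Bahan z between vowels (before a back vowel).
Applying these to Hashoe 'wupada':
  wupada → wufada   (p→f between vowels (before a back vowel))
  wufada → wufaza   (d→z between vowels (before a back vowel))
So the Bahan cognate is 'wufaza'.

wufaza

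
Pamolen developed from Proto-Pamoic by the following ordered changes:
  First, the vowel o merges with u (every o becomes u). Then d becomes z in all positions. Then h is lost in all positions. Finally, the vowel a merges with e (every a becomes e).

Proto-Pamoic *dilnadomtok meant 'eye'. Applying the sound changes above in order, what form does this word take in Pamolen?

Pamolen: start from *dilnadomtok.
  rule 1 (vowel merger): dilnadomtok → dilnadumtuk
  rule 2 (unconditioned shift): dilnadumtuk → zilnazumtuk
  rule 3: no change — zilnazumtuk
  rule 4 (vowel merger): zilnazumtuk → zilnezumtuk
  ⇒ Pamolen zilnezumtuk

zilnezumtuk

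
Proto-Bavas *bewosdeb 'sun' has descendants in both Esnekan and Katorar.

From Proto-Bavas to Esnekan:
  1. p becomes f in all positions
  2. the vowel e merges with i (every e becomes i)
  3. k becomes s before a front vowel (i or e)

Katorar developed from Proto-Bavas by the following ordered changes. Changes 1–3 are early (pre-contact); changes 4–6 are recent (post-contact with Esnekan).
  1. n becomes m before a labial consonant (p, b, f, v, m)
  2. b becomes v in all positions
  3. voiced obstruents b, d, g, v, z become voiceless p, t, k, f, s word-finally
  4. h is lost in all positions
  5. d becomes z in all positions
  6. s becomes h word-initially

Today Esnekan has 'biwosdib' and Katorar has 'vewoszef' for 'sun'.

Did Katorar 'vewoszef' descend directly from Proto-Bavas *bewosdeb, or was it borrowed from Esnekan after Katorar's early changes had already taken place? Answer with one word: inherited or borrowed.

If inherited, *bewosdeb would pass through all of Katorar's changes:
Katorar: *bewosdeb
  bewosdeb (rule 1 does not apply)
  bewosdeb → vewosdev   [unconditioned shift]
  vewosdev → vewosdef   [final devoicing]
  vewosdef (rule 4 does not apply)
  vewosdef → vewoszef   [unconditioned shift]
  vewoszef (rule 6 does not apply)
  giving Katorar vewoszef.
If borrowed from Esnekan 'biwosdib' after the early changes, it would undergo only the recent ones:
  rule 4 (h-loss): no change (biwosdib)
  rule 5 (unconditioned shift): biwosdib → biwoszib
  rule 6 (debuccalisation): no change (biwoszib)
  ⇒ as a loan: biwoszib
Katorar 'vewoszef' matches the inherited outcome exactly, so it is an inherited cognate, not a loan.

inherited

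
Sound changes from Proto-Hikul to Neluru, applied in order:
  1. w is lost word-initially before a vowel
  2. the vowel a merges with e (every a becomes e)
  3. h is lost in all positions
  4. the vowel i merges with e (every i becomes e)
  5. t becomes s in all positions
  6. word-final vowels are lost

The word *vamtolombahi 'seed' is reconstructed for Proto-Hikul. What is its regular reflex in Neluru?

Neluru: *vamtolombahi > vemtolombehi > vemtolombei > vemtolombee > vemsolombee > vemsolombe  (by vowel merger, h-loss, vowel merger, unconditioned shift, apocope)

vemsolombe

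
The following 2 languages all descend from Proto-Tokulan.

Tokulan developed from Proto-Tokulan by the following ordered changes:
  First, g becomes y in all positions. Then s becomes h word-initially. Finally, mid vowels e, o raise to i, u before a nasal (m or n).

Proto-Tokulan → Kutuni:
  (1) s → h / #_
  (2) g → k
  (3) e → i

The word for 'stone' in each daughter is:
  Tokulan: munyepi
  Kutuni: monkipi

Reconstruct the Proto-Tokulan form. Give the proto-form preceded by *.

*mongepi

Position 5: Tokulan has e, Kutuni has i. Tokulan preserves e here (none of its changes turn any other segment into e), so the proto-segment is *e.
Position 4: Tokulan has y, Kutuni has k. Taking the neighbouring segments as reconstructed: Tokulan y could go back to *g or *y; Kutuni k could go back to *k or *g — the one source consistent with every daughter is *g.
Continuing position by position gives *mongepi; check it forward:
Tokulan: *mongepi
  mongepi → monyepi   [unconditioned shift]
  monyepi (rule 2 does not apply)
  monyepi → munyepi   [pre-nasal raising]
  giving Tokulan munyepi.
Kutuni: *mongepi
  mongepi (rule 1 does not apply)
  mongepi → monkepi   [unconditioned shift]
  monkepi → monkipi   [vowel merger]
  giving Kutuni monkipi.
Only *mongepi yields all of Tokulan munyepi, Kutuni monkipi.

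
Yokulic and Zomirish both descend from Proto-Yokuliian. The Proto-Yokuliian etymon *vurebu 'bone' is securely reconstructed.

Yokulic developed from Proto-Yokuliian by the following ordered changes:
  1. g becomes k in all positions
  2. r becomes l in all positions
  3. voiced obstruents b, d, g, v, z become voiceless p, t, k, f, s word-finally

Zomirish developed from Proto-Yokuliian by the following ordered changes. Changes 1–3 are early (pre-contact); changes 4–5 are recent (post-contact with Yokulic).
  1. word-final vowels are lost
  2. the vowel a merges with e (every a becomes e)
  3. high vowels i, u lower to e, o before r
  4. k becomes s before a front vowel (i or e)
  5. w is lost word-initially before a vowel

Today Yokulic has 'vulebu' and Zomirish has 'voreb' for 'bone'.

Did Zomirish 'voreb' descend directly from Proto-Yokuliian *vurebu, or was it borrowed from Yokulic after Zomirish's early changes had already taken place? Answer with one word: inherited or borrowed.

inherited

If inherited, *vurebu would pass through all of Zomirish's changes:
Zomirish: start from *vurebu.
  rule 1 (apocope): vurebu → vureb
  rule 2: no change — vureb
  rule 3 (pre-rhotic lowering): vureb → voreb
  rule 4: no change — voreb
  rule 5: no change — voreb
  ⇒ Zomirish voreb
If borrowed from Yokulic 'vulebu' after the early changes, it would undergo only the recent ones:
  rule 4 (palatalisation): no change (vulebu)
  rule 5 (glide loss): no change (vulebu)
  ⇒ as a loan: vulebu
Zomirish 'voreb' matches the inherited outcome exactly, so it is an inherited cognate, not a loan.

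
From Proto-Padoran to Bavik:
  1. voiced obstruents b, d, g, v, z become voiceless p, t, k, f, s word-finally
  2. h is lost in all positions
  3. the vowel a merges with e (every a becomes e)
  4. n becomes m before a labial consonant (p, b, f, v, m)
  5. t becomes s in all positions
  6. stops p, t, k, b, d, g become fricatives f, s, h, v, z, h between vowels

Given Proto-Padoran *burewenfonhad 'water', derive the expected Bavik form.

Bavik: *burewenfonhad > burewenfonhat > burewenfonat > burewenfonet > burewemfonet > burewemfones  (by final devoicing, h-loss, vowel merger, nasal place assimilation, unconditioned shift)

burewemfones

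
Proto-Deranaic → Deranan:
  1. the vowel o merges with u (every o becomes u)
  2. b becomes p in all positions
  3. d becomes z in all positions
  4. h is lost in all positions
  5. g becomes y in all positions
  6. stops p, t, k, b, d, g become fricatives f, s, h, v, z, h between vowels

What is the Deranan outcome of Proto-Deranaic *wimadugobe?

Deranan: start from *wimadugobe.
  rule 1 (vowel merger): wimadugobe → wimadugube
  rule 2 (unconditioned shift): wimadugube → wimadugupe
  rule 3 (unconditioned shift): wimadugupe → wimazugupe
  rule 4: no change — wimazugupe
  rule 5 (unconditioned shift): wimazugupe → wimazuyupe
  rule 6 (intervocalic lenition): wimazuyupe → wimazuyufe
  ⇒ Deranan wimazuyufe

wimazuyufe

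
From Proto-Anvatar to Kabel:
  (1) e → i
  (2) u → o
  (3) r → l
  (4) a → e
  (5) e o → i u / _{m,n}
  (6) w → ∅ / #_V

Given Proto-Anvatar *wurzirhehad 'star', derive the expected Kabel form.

Kabel: start from *wurzirhehad.
  rule 1 (vowel merger): wurzirhehad → wurzirhihad
  rule 2 (vowel merger): wurzirhihad → worzirhihad
  rule 3 (unconditioned shift): worzirhihad → wolzilhihad
  rule 4 (vowel merger): wolzilhihad → wolzilhihed
  rule 5: no change — wolzilhihed
  rule 6 (glide loss): wolzilhihed → olzilhihed
  ⇒ Kabel olzilhihed

olzilhihed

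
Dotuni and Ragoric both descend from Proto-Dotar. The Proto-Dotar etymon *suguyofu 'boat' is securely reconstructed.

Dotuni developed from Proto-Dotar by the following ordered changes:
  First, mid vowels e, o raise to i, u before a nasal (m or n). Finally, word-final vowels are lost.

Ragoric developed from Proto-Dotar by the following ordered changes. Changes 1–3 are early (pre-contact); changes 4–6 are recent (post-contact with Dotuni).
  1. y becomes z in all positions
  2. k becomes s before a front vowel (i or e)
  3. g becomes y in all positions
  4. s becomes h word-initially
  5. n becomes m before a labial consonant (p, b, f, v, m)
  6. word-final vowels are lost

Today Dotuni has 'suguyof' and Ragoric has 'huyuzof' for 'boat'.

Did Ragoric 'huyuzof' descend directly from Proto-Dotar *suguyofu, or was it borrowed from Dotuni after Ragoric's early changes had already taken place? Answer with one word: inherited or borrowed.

inherited

If inherited, *suguyofu would pass through all of Ragoric's changes:
Ragoric: start from *suguyofu.
  rule 1 (unconditioned shift): suguyofu → suguzofu
  rule 2: no change — suguzofu
  rule 3 (unconditioned shift): suguzofu → suyuzofu
  rule 4 (debuccalisation): suyuzofu → huyuzofu
  rule 5: no change — huyuzofu
  rule 6 (apocope): huyuzofu → huyuzof
  ⇒ Ragoric huyuzof
If borrowed from Dotuni 'suguyof' after the early changes, it would undergo only the recent ones:
  rule 4 (debuccalisation): suguyof → huguyof
  rule 5 (nasal place assimilation): no change (huguyof)
  rule 6 (apocope): no change (huguyof)
  ⇒ as a loan: huguyof
Ragoric 'huyuzof' matches the inherited outcome exactly, so it is an inherited cognate, not a loan.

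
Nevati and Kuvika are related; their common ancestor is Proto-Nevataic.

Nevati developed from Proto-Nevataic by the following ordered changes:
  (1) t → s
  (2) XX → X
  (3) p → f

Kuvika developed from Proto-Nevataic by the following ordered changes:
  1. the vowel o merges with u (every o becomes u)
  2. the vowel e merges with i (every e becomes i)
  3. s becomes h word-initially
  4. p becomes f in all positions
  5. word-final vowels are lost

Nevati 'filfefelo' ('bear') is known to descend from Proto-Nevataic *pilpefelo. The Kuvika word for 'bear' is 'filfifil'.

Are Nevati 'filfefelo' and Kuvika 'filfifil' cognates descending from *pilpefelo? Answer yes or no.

Derive the expected Kuvika reflex of *pilpefelo:
Kuvika: *pilpefelo
  pilpefelo → pilpefelu   [vowel merger]
  pilpefelu → pilpifilu   [vowel merger]
  pilpifilu (rule 3 does not apply)
  pilpifilu → filfifilu   [unconditioned shift]
  filfifilu → filfifil   [apocope]
  giving Kuvika filfifil.
Kuvika 'filfifil' matches the regular reflex exactly, so the pair is cognate.

yes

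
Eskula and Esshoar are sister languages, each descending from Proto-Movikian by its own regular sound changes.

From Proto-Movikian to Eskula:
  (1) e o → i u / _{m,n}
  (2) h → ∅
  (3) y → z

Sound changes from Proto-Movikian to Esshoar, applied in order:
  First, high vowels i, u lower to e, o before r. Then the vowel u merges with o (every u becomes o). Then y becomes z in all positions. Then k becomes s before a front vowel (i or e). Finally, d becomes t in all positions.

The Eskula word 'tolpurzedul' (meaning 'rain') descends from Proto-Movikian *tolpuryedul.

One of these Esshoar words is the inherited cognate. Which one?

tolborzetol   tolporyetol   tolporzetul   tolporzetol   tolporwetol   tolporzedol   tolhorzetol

Esshoar: *tolpuryedul
  tolpuryedul → tolporyedul   [pre-rhotic lowering]
  tolporyedul → tolporyedol   [vowel merger]
  tolporyedol → tolporzedol   [unconditioned shift]
  tolporzedol (rule 4 does not apply)
  tolporzedol → tolporzetol   [unconditioned shift]
  giving Esshoar tolporzetol.
The other candidates each miss or misapply at least one Esshoar change.

tolporzetol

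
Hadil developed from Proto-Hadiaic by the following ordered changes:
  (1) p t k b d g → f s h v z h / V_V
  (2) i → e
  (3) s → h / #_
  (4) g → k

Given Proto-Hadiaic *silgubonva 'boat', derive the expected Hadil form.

Hadil: *silgubonva
  silgubonva → silguvonva   [intervocalic lenition]
  silguvonva → selguvonva   [vowel merger]
  selguvonva → helguvonva   [debuccalisation]
  helguvonva → helkuvonva   [unconditioned shift]
  giving Hadil helkuvonva.

helkuvonva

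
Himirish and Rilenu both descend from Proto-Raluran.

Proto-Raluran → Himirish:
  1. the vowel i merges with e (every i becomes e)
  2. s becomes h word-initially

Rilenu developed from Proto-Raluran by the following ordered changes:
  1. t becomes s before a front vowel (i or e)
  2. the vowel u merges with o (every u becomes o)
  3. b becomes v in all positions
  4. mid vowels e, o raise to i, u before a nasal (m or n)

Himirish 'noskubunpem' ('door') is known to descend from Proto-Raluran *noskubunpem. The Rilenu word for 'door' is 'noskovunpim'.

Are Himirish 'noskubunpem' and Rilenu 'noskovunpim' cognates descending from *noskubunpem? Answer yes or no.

yes

Derive the expected Rilenu reflex of *noskubunpem:
Rilenu: *noskubunpem
  noskubunpem (rule 1 does not apply)
  noskubunpem → noskobonpem   [vowel merger]
  noskobonpem → noskovonpem   [unconditioned shift]
  noskovonpem → noskovunpim   [pre-nasal raising]
  giving Rilenu noskovunpim.
Rilenu 'noskovunpim' matches the regular reflex exactly, so the pair is cognate.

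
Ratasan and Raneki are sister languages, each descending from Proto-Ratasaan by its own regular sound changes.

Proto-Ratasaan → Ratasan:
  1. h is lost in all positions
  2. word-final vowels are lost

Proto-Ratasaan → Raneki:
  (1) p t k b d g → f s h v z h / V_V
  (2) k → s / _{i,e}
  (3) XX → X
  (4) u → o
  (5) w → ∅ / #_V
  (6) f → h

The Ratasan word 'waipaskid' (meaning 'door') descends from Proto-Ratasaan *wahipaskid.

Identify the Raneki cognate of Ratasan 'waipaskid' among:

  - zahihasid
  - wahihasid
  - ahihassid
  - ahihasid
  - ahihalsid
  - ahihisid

ahihasid

Raneki: start from *wahipaskid.
  rule 1 (intervocalic lenition): wahipaskid → wahifaskid
  rule 2 (palatalisation): wahifaskid → wahifassid
  rule 3 (degemination): wahifassid → wahifasid
  rule 4: no change — wahifasid
  rule 5 (glide loss): wahifasid → ahifasid
  rule 6 (unconditioned shift): ahifasid → ahihasid
  ⇒ Raneki ahihasid
Among the options, 'ahihasid' alone shows every Raneki change applied in order.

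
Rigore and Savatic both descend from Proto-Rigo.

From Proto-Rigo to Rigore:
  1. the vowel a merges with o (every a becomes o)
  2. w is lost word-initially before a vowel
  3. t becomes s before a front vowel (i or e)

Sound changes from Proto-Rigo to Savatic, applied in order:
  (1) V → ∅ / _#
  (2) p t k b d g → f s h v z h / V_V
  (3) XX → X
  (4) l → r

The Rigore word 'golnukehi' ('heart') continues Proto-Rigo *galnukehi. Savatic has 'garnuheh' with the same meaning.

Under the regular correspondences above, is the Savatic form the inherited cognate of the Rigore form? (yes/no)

yes

Derive the expected Savatic reflex of *galnukehi:
Savatic: start from *galnukehi.
  rule 1 (apocope): galnukehi → galnukeh
  rule 2 (intervocalic lenition): galnukeh → galnuheh
  rule 3: no change — galnuheh
  rule 4 (unconditioned shift): galnuheh → garnuheh
  ⇒ Savatic garnuheh
Savatic 'garnuheh' matches the regular reflex exactly, so the pair is cognate.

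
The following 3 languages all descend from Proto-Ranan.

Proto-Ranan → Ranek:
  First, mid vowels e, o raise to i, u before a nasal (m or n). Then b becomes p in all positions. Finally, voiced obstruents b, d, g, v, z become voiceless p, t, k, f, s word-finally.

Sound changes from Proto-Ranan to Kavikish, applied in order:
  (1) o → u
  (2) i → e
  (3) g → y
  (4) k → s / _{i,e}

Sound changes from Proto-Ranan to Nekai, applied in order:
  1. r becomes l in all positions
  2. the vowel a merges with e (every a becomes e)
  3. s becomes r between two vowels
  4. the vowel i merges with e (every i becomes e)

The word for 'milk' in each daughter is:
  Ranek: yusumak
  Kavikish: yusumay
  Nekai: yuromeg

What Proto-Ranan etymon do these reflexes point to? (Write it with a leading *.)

Position 6: Ranek has a, Kavikish has a, Nekai has e. Ranek preserves a here (none of its changes turn any other segment into a), so the proto-segment is *a.
Position 3: Ranek has s, Kavikish has s, Nekai has r. In Nekai, r can only continue *s, so the proto-segment is *s.
Position 4: Ranek has u, Kavikish has u, Nekai has o. Nekai preserves o here (none of its changes turn any other segment into o), so the proto-segment is *o.
This points to *yusomag. Verify forward in each daughter:
Ranek: *yusomag > yusumag > yusumak  (by pre-nasal raising, final devoicing)
Kavikish: start from *yusomag.
  rule 1 (vowel merger): yusomag → yusumag
  rule 2: no change — yusumag
  rule 3 (unconditioned shift): yusumag → yusumay
  rule 4: no change — yusumay
  ⇒ Kavikish yusumay
Nekai: *yusomag
  yusomag (rule 1 does not apply)
  yusomag → yusomeg   [vowel merger]
  yusomeg → yuromeg   [rhotacism]
  yuromeg (rule 4 does not apply)
  giving Nekai yuromeg.
No other proto-form is consistent with every reflex, so the reconstruction is *yusomag.

*yusomag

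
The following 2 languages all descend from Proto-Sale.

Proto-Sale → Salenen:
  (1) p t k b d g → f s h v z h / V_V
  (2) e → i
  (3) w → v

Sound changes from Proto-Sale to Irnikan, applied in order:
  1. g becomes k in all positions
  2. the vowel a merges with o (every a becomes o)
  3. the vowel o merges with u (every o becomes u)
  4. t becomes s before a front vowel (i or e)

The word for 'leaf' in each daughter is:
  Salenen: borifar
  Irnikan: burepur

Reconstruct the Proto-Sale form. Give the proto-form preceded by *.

*borepar

Position 6: Salenen has a, Irnikan has u. Salenen preserves a here (none of its changes turn any other segment into a), so the proto-segment is *a.
Position 4: Salenen has i, Irnikan has e. Irnikan preserves e here (none of its changes turn any other segment into e), so the proto-segment is *e.
Position 5: Salenen has f, Irnikan has p. Irnikan preserves p here (none of its changes turn any other segment into p), so the proto-segment is *p.
Verify the candidate proto-form against each daughter:
Salenen: *borepar > borefar > borifar  (by intervocalic lenition, vowel merger)
Irnikan: start from *borepar.
  rule 1: no change — borepar
  rule 2 (vowel merger): borepar → borepor
  rule 3 (vowel merger): borepor → burepur
  rule 4: no change — burepur
  ⇒ Irnikan burepur
No other proto-form is consistent with every reflex, so the reconstruction is *borepar.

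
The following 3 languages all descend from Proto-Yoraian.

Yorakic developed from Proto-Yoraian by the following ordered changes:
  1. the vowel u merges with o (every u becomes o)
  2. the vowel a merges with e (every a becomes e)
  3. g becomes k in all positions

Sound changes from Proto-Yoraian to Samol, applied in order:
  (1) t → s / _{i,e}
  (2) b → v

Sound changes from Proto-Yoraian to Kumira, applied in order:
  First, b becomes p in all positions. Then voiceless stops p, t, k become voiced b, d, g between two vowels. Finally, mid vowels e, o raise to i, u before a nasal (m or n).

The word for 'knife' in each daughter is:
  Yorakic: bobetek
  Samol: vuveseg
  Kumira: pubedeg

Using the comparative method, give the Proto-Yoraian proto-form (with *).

Position 5: Yorakic has t, Samol has s, Kumira has d. Yorakic preserves t here (none of its changes turn any other segment into t), so the proto-segment is *t.
Position 2: Yorakic has o, Samol has u, Kumira has u. Samol preserves u here (none of its changes turn any other segment into u), so the proto-segment is *u.
Position 3: Yorakic has b, Samol has v, Kumira has b. Yorakic preserves b here (none of its changes turn any other segment into b), so the proto-segment is *b.
Continuing position by position gives *bubeteg; check it forward:
Yorakic: *bubeteg > bobeteg > bobetek  (by vowel merger, unconditioned shift)
Samol: start from *bubeteg.
  rule 1 (palatalisation): bubeteg → bubeseg
  rule 2 (unconditioned shift): bubeseg → vuveseg
  ⇒ Samol vuveseg
Kumira: *bubeteg > pupeteg > pubedeg  (by unconditioned shift, intervocalic voicing)
Only *bubeteg yields all of Yorakic bobetek, Samol vuveseg, Kumira pubedeg.

*bubeteg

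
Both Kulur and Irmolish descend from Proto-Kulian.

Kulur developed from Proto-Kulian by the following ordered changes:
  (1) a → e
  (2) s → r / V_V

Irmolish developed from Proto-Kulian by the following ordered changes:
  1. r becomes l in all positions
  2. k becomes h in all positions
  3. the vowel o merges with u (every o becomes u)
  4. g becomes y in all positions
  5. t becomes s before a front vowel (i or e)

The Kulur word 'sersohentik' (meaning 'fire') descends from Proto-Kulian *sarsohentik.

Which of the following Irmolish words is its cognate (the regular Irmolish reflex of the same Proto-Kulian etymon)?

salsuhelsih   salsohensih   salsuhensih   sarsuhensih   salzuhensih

Irmolish: start from *sarsohentik.
  rule 1 (unconditioned shift): sarsohentik → salsohentik
  rule 2 (unconditioned shift): salsohentik → salsohentih
  rule 3 (vowel merger): salsohentih → salsuhentih
  rule 4: no change — salsuhentih
  rule 5 (palatalisation): salsuhentih → salsuhensih
  ⇒ Irmolish salsuhensih
Only 'salsuhensih' matches the regular Irmolish development of *sarsohentik.

salsuhensih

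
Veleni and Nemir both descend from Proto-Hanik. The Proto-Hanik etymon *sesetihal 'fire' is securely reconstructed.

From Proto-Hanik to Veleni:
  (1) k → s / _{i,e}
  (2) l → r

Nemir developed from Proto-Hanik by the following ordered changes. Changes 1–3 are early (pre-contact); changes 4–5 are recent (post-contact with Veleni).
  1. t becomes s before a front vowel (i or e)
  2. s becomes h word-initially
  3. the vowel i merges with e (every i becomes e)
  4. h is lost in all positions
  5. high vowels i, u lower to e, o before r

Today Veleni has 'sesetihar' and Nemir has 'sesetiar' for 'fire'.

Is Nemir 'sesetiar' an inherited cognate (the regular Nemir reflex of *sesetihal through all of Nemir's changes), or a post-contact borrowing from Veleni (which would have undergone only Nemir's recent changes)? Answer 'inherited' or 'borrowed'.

If inherited, *sesetihal would pass through all of Nemir's changes:
Nemir: *sesetihal > sesesihal > hesesihal > hesesehal > eseseal  (by palatalisation, debuccalisation, vowel merger, h-loss)
If borrowed from Veleni 'sesetihar' after the early changes, it would undergo only the recent ones:
  rule 4 (h-loss): sesetihar → sesetiar
  rule 5 (pre-rhotic lowering): no change (sesetiar)
  ⇒ as a loan: sesetiar
Nemir 'sesetiar' matches the loan outcome 'sesetiar', not the inherited 'eseseal' — it skipped the early Nemir changes, so it was borrowed from Veleni.

borrowed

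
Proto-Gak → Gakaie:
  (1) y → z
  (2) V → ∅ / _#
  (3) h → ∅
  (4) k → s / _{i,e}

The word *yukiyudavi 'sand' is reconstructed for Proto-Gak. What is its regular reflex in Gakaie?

zusizudav

Gakaie: *yukiyudavi > zukizudavi > zukizudav > zusizudav  (by unconditioned shift, apocope, palatalisation)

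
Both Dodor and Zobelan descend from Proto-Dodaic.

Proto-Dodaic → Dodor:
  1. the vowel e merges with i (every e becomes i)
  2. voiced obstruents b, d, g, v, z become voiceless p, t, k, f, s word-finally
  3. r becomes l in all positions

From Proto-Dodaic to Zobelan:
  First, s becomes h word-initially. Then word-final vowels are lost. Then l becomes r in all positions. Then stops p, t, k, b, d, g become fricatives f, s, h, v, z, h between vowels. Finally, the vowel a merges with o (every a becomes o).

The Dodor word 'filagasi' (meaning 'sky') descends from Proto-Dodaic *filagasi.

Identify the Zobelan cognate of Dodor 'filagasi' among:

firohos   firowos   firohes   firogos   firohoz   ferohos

Zobelan: *filagasi
  filagasi (rule 1 does not apply)
  filagasi → filagas   [apocope]
  filagas → firagas   [unconditioned shift]
  firagas → firahas   [intervocalic lenition]
  firahas → firohos   [vowel merger]
  giving Zobelan firohos.
The other candidates each miss or misapply at least one Zobelan change.

firohos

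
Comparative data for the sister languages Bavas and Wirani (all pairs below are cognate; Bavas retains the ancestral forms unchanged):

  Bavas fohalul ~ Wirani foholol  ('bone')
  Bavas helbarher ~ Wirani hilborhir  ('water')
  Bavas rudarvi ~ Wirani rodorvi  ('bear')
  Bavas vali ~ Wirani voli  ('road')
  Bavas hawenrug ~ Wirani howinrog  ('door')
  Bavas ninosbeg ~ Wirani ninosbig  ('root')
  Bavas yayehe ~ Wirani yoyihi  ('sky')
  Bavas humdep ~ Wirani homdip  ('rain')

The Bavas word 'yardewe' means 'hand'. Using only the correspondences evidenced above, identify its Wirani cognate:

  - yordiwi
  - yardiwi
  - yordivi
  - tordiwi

helbarher ~ hilborhir, rudarvi ~ rodorvi — Bavas a corresponds to Wirani o after a consonant, before r.
helbarher ~ hilborhir, ninosbeg ~ ninosbig — Bavas e corresponds to Wirani i after a consonant, before a consonant other than r, m, n, p, b, f, v.
yayehe ~ yoyihi — Bavas e corresponds to Wirani i word-finally.
Applying these to Bavas 'yardewe':
  yardewe → yordewe   (a→o after a consonant, before r)
  yordewe → yordiwe   (e→i after a consonant, before a consonant other than r, m, n, p, b, f, v)
  yordiwe → yordiwi   (e→i word-finally)
So the Wirani cognate is 'yordiwi'.

yordiwi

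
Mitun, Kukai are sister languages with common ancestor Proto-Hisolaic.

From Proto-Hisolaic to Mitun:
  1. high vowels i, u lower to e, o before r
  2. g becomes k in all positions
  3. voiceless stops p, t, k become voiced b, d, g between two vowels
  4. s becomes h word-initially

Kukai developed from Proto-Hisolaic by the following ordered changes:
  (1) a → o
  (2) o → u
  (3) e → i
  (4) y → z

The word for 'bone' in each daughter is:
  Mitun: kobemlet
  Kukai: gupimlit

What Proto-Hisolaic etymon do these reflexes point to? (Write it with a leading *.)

*gopemlet

Position 4: Mitun has e, Kukai has i. Taking the neighbouring segments as reconstructed: Mitun e can only go back to *e; Kukai i could go back to *e or *i — the one source consistent with every daughter is *e.
Position 1: Mitun has k, Kukai has g. Kukai preserves g here (none of its changes turn any other segment into g), so the proto-segment is *g.
Verify the candidate proto-form against each daughter:
Mitun: start from *gopemlet.
  rule 1: no change — gopemlet
  rule 2 (unconditioned shift): gopemlet → kopemlet
  rule 3 (intervocalic voicing): kopemlet → kobemlet
  rule 4: no change — kobemlet
  ⇒ Mitun kobemlet
Kukai: *gopemlet > gupemlet > gupimlit  (by vowel merger, vowel merger)
No other proto-form is consistent with every reflex, so the reconstruction is *gopemlet.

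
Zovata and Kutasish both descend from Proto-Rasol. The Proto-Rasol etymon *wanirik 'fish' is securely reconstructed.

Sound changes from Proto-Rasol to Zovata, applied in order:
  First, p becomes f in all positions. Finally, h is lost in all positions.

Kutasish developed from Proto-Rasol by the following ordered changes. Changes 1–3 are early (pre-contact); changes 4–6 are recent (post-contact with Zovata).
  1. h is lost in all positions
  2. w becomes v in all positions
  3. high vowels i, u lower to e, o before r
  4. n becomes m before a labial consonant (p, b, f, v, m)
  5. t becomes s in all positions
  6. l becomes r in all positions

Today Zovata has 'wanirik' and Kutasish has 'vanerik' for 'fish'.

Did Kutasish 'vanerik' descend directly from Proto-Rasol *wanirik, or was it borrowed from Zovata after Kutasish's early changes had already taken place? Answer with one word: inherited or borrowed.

inherited

If inherited, *wanirik would pass through all of Kutasish's changes:
Kutasish: *wanirik
  wanirik (rule 1 does not apply)
  wanirik → vanirik   [unconditioned shift]
  vanirik → vanerik   [pre-rhotic lowering]
  vanerik (rule 4 does not apply)
  vanerik (rule 5 does not apply)
  vanerik (rule 6 does not apply)
  giving Kutasish vanerik.
If borrowed from Zovata 'wanirik' after the early changes, it would undergo only the recent ones:
  rule 4 (nasal place assimilation): no change (wanirik)
  rule 5 (unconditioned shift): no change (wanirik)
  rule 6 (unconditioned shift): no change (wanirik)
  ⇒ as a loan: wanirik
Kutasish 'vanerik' matches the inherited outcome exactly, so it is an inherited cognate, not a loan.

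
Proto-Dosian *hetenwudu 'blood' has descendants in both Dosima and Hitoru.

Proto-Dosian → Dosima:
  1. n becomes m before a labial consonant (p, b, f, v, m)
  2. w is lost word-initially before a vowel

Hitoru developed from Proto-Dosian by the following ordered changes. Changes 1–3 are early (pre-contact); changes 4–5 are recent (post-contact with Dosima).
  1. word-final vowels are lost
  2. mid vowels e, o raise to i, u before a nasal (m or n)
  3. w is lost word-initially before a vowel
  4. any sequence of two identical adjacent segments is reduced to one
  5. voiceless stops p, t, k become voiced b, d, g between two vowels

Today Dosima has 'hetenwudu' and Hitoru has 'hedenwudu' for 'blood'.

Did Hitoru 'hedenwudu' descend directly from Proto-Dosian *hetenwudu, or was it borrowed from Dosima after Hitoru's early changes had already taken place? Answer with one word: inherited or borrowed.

If inherited, *hetenwudu would pass through all of Hitoru's changes:
Hitoru: *hetenwudu > hetenwud > hetinwud > hedinwud  (by apocope, pre-nasal raising, intervocalic voicing)
If borrowed from Dosima 'hetenwudu' after the early changes, it would undergo only the recent ones:
  rule 4 (degemination): no change (hetenwudu)
  rule 5 (intervocalic voicing): hetenwudu → hedenwudu
  ⇒ as a loan: hedenwudu
Hitoru 'hedenwudu' matches the loan outcome 'hedenwudu', not the inherited 'hedinwud' — it skipped the early Hitoru changes, so it was borrowed from Dosima.

borrowed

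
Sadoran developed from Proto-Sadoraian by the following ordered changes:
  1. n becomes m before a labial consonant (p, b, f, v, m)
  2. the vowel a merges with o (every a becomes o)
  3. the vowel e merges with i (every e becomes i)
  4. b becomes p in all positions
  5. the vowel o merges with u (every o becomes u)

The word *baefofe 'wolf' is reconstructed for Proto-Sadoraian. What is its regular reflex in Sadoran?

puifufi

Sadoran: *baefofe > boefofe > boifofi > poifofi > puifufi  (by vowel merger, vowel merger, unconditioned shift, vowel merger)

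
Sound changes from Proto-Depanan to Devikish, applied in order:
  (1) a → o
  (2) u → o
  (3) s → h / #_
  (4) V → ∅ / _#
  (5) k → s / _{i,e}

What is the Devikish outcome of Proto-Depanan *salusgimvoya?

holosgimvoy

Devikish: start from *salusgimvoya.
  rule 1 (vowel merger): salusgimvoya → solusgimvoyo
  rule 2 (vowel merger): solusgimvoyo → solosgimvoyo
  rule 3 (debuccalisation): solosgimvoyo → holosgimvoyo
  rule 4 (apocope): holosgimvoyo → holosgimvoy
  rule 5: no change — holosgimvoy
  ⇒ Devikish holosgimvoy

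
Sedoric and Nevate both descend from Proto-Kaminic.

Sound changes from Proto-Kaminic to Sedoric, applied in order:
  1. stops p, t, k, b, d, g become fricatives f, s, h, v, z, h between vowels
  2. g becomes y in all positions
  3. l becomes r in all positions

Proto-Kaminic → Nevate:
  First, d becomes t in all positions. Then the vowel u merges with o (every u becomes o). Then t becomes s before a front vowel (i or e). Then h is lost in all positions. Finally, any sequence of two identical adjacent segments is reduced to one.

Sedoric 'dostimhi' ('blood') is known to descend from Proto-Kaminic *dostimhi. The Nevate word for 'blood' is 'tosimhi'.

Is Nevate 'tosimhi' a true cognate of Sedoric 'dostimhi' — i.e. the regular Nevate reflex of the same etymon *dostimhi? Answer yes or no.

no

Derive the expected Nevate reflex of *dostimhi:
Nevate: *dostimhi > tostimhi > tossimhi > tossimi > tosimi  (by unconditioned shift, palatalisation, h-loss, degemination)
The regular Nevate reflex would be 'tosimi', but the attested form is 'tosimhi'. The correspondence is irregular, so they are not cognates (the Nevate form has a different source).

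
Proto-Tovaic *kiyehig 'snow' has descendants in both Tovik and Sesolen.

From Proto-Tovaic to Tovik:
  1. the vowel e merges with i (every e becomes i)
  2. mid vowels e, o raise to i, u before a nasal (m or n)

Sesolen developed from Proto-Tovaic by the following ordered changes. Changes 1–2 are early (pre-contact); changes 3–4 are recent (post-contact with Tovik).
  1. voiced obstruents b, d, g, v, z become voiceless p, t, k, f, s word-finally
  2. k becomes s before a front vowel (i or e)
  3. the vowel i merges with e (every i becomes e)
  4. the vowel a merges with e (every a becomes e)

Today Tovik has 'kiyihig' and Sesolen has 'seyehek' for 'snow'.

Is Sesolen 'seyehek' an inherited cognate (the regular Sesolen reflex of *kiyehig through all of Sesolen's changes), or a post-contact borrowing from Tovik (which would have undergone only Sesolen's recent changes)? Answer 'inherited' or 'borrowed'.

If inherited, *kiyehig would pass through all of Sesolen's changes:
Sesolen: *kiyehig
  kiyehig → kiyehik   [final devoicing]
  kiyehik → siyehik   [palatalisation]
  siyehik → seyehek   [vowel merger]
  seyehek (rule 4 does not apply)
  giving Sesolen seyehek.
If borrowed from Tovik 'kiyihig' after the early changes, it would undergo only the recent ones:
  rule 3 (vowel merger): kiyihig → keyeheg
  rule 4 (vowel merger): no change (keyeheg)
  ⇒ as a loan: keyeheg
Sesolen 'seyehek' matches the inherited outcome exactly, so it is an inherited cognate, not a loan.

inherited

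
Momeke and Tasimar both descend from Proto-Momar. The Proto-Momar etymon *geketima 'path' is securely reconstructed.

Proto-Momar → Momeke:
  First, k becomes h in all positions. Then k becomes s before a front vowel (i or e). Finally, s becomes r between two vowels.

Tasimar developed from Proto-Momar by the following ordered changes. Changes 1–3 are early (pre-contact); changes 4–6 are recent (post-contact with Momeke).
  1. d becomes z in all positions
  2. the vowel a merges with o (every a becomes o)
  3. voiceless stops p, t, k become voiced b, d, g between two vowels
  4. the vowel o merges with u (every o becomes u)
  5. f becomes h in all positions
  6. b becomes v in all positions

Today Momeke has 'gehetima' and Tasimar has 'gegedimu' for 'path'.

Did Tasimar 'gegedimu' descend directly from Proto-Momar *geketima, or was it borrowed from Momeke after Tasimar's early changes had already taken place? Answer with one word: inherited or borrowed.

If inherited, *geketima would pass through all of Tasimar's changes:
Tasimar: start from *geketima.
  rule 1: no change — geketima
  rule 2 (vowel merger): geketima → geketimo
  rule 3 (intervocalic voicing): geketimo → gegedimo
  rule 4 (vowel merger): gegedimo → gegedimu
  rule 5: no change — gegedimu
  rule 6: no change — gegedimu
  ⇒ Tasimar gegedimu
If borrowed from Momeke 'gehetima' after the early changes, it would undergo only the recent ones:
  rule 4 (vowel merger): no change (gehetima)
  rule 5 (unconditioned shift): no change (gehetima)
  rule 6 (unconditioned shift): no change (gehetima)
  ⇒ as a loan: gehetima
Tasimar 'gegedimu' matches the inherited outcome exactly, so it is an inherited cognate, not a loan.

inherited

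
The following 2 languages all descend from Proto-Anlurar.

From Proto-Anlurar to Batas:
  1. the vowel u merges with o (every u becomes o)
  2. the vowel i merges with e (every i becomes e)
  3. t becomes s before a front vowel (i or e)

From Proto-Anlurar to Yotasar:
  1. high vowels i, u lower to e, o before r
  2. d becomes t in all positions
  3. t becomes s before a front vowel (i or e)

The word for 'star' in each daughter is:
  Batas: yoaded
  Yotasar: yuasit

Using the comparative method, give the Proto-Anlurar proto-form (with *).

Position 5: Batas has e, Yotasar has i. Yotasar preserves i here (none of its changes turn any other segment into i), so the proto-segment is *i.
Position 4: Batas has d, Yotasar has s. Batas preserves d here (none of its changes turn any other segment into d), so the proto-segment is *d.
Position 6: Batas has d, Yotasar has t. Batas preserves d here (none of its changes turn any other segment into d), so the proto-segment is *d.
This points to *yuadid. Verify forward in each daughter:
Batas: *yuadid > yoadid > yoaded  (by vowel merger, vowel merger)
Yotasar: *yuadid > yuatit > yuasit  (by unconditioned shift, palatalisation)
*yuadid is the unique common source.

*yuadid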